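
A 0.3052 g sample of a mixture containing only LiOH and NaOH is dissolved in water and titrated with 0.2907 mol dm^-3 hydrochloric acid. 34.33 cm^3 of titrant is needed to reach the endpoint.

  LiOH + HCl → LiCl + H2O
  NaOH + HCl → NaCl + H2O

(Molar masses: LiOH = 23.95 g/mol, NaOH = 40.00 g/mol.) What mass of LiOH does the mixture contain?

0.1403 g

n(HCl) = 0.03433 × 0.2907 = 9.980 × 10^-3 mol
Let x = n(LiOH), y = n(NaOH).
Titrant: 1x + 1y = 9.980 × 10^-3;  mass: 23.95x + 40.00y = 0.3052
Solving, x = 5.856 × 10^-3 mol, y = 4.124 × 10^-3 mol
mass of LiOH = 5.856 × 10^-3 × 23.95 = 0.1403 g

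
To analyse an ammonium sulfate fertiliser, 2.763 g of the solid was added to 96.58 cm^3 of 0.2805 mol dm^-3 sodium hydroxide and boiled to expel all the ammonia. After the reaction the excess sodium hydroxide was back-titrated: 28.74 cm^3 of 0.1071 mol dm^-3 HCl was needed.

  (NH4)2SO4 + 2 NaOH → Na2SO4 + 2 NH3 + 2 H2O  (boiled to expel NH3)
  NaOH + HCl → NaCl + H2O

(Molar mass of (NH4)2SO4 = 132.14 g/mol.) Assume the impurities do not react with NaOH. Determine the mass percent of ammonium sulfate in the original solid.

n(NaOH) added = 0.09658 × 0.2805 = 0.02709 mol
n(HCl) used in back-titration = 0.02874 × 0.1071 = 3.078 × 10^-3 mol
n(NaOH) left over = 3.078 × 10^-3 mol (1:1 ratio)
n(NaOH) consumed by analyte = 0.02709 − 3.078 × 10^-3 = 0.02401 mol
From the 1:2 ratio, n((NH4)2SO4) = 1/2 × 0.02401 = 0.01201 mol
mass of (NH4)2SO4 = 0.01201 × 132.14 = 1.587 g
% (NH4)2SO4 = 1.587 / 2.763 × 100 = 57.42 %

57.42 %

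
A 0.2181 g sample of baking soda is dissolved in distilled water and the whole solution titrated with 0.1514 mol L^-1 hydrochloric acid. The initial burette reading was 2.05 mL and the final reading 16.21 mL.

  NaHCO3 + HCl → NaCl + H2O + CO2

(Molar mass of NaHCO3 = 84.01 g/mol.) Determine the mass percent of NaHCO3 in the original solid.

82.58 %

n(HCl) = 0.01416 L × 0.1514 mol/L = 2.144 × 10^-3 mol
n(NaHCO3) = 2.144 × 10^-3 mol (1:1 ratio)
mass of NaHCO3 = 2.144 × 10^-3 × 84.01 g/mol = 0.1801 g
% NaHCO3 = 0.1801 / 0.2181 × 100 = 82.58 %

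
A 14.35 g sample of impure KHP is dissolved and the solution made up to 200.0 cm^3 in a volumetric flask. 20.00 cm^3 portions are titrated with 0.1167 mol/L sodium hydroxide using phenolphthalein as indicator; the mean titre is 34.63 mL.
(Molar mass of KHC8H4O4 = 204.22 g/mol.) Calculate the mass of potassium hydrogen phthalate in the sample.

8.253 g

KHC8H4O4 + NaOH → KNaC8H4O4 + H2O
n(NaOH) per titration = 0.03463 × 0.1167 = 4.041 × 10^-3 mol
n(KHC8H4O4) in each aliquot = 4.041 × 10^-3 mol (1:1 ratio)
n(KHC8H4O4) in the whole flask = 4.041 × 10^-3 × 200.0/20.00 = 0.04041 mol
mass of KHC8H4O4 = 0.04041 × 204.22 = 8.253 g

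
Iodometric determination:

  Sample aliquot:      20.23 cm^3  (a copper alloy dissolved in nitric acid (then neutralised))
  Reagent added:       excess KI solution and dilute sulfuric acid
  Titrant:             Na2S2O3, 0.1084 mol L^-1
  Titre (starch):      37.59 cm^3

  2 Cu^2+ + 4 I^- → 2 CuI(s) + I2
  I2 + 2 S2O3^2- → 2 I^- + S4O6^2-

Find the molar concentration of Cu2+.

0.2014 mol/L

n(S2O3^2-) = 0.03759 × 0.1084 = 4.075 × 10^-3 mol
n(I2) = n(S2O3^2-)/2 = 2.037 × 10^-3 mol
From the 2:1 ratio, n(Cu2+) in the aliquot = 2/1 × 2.037 × 10^-3 = 4.075 × 10^-3 mol
[Cu2+] = 4.075 × 10^-3 / 0.02023 = 0.2014 mol/L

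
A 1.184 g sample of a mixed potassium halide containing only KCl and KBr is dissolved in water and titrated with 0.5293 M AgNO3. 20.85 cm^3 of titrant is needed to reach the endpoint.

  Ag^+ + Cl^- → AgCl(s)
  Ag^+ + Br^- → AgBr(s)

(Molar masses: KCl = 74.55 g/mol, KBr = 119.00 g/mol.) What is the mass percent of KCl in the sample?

n(AgNO3) = 0.02085 × 0.5293 = 0.01104 mol
Let x = n(KCl), y = n(KBr).
Titrant: 1x + 1y = 0.01104;  mass: 74.55x + 119.00y = 1.184
Solving, x = 2.908 × 10^-3 mol, y = 8.128 × 10^-3 mol
mass of KCl = 2.908 × 10^-3 × 74.55 = 0.2168 g
% KCl = 0.2168 / 1.184 × 100 = 18.31 %

18.31 %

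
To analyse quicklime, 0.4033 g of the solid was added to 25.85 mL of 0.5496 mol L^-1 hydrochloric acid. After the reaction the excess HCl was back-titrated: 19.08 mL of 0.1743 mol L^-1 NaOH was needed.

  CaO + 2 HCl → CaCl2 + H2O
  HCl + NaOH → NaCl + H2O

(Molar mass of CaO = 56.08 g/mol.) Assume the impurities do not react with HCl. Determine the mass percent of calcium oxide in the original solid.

75.66 %

n(HCl) added = 0.02585 × 0.5496 = 0.01421 mol
n(NaOH) used in back-titration = 0.01908 × 0.1743 = 3.326 × 10^-3 mol
n(HCl) left over = 3.326 × 10^-3 mol (1:1 ratio)
n(HCl) consumed by analyte = 0.01421 − 3.326 × 10^-3 = 0.01088 mol
From the 1:2 ratio, n(CaO) = 1/2 × 0.01088 = 5.441 × 10^-3 mol
mass of CaO = 5.441 × 10^-3 × 56.08 = 0.3051 g
% CaO = 0.3051 / 0.4033 × 100 = 75.66 %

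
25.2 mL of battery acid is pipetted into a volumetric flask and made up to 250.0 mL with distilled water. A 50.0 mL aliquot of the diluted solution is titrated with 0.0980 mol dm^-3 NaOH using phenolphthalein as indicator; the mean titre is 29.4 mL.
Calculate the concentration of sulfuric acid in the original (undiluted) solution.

H2SO4 + 2 NaOH → Na2SO4 + 2 H2O
n(NaOH) = 0.0294 × 0.0980 = 2.88 × 10^-3 mol
From the 1:2 ratio, n(H2SO4) in the aliquot = 1/2 × 2.88 × 10^-3 = 1.44 × 10^-3 mol
[H2SO4]_dilute = 1.44 × 10^-3 / 0.0500 = 0.0288 mol/L
Dilution factor = 250.0 / 25.2 = 9.921
[H2SO4]_stock = 0.0288 × 9.921 = 0.286 mol/L

0.286 mol/L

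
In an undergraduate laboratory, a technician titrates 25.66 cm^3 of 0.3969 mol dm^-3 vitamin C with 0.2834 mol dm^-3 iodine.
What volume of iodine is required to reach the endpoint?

35.94 mL

C6H8O6 + I2 → C6H6O6 + 2 HI
n(C6H8O6) = 0.02566 L × 0.3969 mol/L = 0.01018 mol
n(I2) = 0.01018 mol (1:1 stoichiometry)
V(I2) = 0.01018 mol / 0.2834 mol/L = 0.03594 L = 35.94 mL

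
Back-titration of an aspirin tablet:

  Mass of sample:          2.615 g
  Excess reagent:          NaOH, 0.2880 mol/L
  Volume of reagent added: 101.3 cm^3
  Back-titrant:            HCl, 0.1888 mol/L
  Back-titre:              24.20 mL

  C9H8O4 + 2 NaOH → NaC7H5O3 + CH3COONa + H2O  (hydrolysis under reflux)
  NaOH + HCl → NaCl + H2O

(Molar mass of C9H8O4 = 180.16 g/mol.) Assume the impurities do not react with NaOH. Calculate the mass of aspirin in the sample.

2.216 g

n(NaOH) added = 0.1013 × 0.2880 = 0.02917 mol
n(HCl) used in back-titration = 0.02420 × 0.1888 = 4.569 × 10^-3 mol
n(NaOH) left over = 4.569 × 10^-3 mol (1:1 ratio)
n(NaOH) consumed by analyte = 0.02917 − 4.569 × 10^-3 = 0.02461 mol
From the 1:2 ratio, n(C9H8O4) = 1/2 × 0.02461 = 0.01230 mol
mass of C9H8O4 = 0.01230 × 180.16 = 2.216 g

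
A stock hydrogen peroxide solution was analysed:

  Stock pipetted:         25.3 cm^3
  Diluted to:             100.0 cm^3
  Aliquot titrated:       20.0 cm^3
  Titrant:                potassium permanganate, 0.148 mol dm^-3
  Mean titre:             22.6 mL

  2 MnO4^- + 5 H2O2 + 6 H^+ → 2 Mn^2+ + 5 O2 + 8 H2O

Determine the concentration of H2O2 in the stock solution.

1.65 mol/L

n(KMnO4) = 0.0226 × 0.148 = 3.34 × 10^-3 mol
From the 5:2 ratio, n(H2O2) in the aliquot = 5/2 × 3.34 × 10^-3 = 8.36 × 10^-3 mol
[H2O2]_dilute = 8.36 × 10^-3 / 0.0200 = 0.418 mol/L
Dilution factor = 100.0 / 25.3 = 3.953
[H2O2]_stock = 0.418 × 3.953 = 1.65 mol/L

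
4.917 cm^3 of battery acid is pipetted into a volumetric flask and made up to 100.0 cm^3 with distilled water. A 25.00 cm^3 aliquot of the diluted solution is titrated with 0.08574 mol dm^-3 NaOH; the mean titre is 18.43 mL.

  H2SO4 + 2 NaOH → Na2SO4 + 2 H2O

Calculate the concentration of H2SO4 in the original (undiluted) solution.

n(NaOH) = 0.01843 × 0.08574 = 1.580 × 10^-3 mol
From the 1:2 ratio, n(H2SO4) in the aliquot = 1/2 × 1.580 × 10^-3 = 7.901 × 10^-4 mol
[H2SO4]_dilute = 7.901 × 10^-4 / 0.02500 = 0.03160 mol/L
Dilution factor = 100.0 / 4.917 = 20.34
[H2SO4]_stock = 0.03160 × 20.34 = 0.6427 mol/L

0.6427 mol/L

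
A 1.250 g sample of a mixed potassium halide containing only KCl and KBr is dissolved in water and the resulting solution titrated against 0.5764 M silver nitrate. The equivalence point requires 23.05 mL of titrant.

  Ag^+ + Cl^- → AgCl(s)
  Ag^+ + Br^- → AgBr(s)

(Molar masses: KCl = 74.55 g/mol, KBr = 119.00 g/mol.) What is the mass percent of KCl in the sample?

n(AgNO3) = 0.02305 × 0.5764 = 0.01329 mol
Let x = n(KCl), y = n(KBr).
Titrant: 1x + 1y = 0.01329;  mass: 74.55x + 119.00y = 1.250
Solving, x = 7.447 × 10^-3 mol, y = 5.839 × 10^-3 mol
mass of KCl = 7.447 × 10^-3 × 74.55 = 0.5552 g
% KCl = 0.5552 / 1.250 × 100 = 44.42 %

44.42 %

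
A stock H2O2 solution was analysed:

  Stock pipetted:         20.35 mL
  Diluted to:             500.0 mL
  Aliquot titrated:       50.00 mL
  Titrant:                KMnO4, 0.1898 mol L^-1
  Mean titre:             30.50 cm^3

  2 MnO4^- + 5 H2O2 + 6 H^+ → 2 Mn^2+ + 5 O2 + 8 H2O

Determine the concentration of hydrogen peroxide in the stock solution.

n(KMnO4) = 0.03050 × 0.1898 = 5.789 × 10^-3 mol
From the 5:2 ratio, n(H2O2) in the aliquot = 5/2 × 5.789 × 10^-3 = 0.01447 mol
[H2O2]_dilute = 0.01447 / 0.05000 = 0.2894 mol/L
Dilution factor = 500.0 / 20.35 = 24.57
[H2O2]_stock = 0.2894 × 24.57 = 7.112 mol/L

7.112 mol/L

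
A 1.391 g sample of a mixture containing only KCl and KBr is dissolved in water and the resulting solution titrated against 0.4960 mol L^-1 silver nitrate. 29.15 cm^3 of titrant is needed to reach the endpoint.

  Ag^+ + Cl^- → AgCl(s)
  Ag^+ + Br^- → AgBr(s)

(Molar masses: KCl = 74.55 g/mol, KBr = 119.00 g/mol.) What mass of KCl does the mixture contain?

n(AgNO3) = 0.02915 × 0.4960 = 0.01446 mol
Let x = n(KCl), y = n(KBr).
Titrant: 1x + 1y = 0.01446;  mass: 74.55x + 119.00y = 1.391
Solving, x = 7.414 × 10^-3 mol, y = 7.044 × 10^-3 mol
mass of KCl = 7.414 × 10^-3 × 74.55 = 0.5527 g

0.5527 g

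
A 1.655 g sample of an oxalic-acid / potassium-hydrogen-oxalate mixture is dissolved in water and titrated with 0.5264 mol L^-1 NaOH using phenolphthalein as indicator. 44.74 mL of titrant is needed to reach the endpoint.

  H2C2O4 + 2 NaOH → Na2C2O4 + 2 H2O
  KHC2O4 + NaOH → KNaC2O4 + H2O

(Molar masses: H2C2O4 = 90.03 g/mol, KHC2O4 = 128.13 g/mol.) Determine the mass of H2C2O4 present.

0.7380 g

n(NaOH) = 0.04474 × 0.5264 = 0.02355 mol
Let x = n(H2C2O4), y = n(KHC2O4).
Titrant: 2x + 1y = 0.02355;  mass: 90.03x + 128.13y = 1.655
Solving, x = 8.197 × 10^-3 mol, y = 7.157 × 10^-3 mol
mass of H2C2O4 = 8.197 × 10^-3 × 90.03 = 0.7380 g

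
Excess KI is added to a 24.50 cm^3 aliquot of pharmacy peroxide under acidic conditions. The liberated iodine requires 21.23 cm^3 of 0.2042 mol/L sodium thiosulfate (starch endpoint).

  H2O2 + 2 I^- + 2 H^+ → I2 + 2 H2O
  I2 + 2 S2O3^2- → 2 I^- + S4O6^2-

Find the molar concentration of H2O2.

0.08847 mol/L

n(S2O3^2-) = 0.02123 × 0.2042 = 4.335 × 10^-3 mol
n(I2) = n(S2O3^2-)/2 = 2.168 × 10^-3 mol
n(H2O2) in the aliquot = 2.168 × 10^-3 mol (1:1 ratio)
[H2O2] = 2.168 × 10^-3 / 0.02450 = 0.08847 mol/L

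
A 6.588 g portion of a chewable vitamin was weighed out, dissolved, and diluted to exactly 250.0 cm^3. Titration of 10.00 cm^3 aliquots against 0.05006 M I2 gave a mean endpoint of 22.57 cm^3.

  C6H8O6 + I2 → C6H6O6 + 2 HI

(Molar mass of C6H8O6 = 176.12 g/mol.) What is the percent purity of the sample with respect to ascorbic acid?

n(I2) per titration = 0.02257 × 0.05006 = 1.130 × 10^-3 mol
n(C6H8O6) in each aliquot = 1.130 × 10^-3 mol (1:1 ratio)
n(C6H8O6) in the whole flask = 1.130 × 10^-3 × 250.0/10.00 = 0.02825 mol
mass of C6H8O6 = 0.02825 × 176.12 = 4.975 g
% C6H8O6 = 4.975 / 6.588 × 100 = 75.51 %

75.51 %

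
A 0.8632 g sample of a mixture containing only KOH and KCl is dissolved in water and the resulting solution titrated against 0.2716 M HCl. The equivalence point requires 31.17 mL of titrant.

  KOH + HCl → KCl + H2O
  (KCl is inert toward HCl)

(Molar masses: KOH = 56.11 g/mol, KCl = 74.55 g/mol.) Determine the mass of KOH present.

0.4750 g

n(HCl) = 0.03117 × 0.2716 = 8.466 × 10^-3 mol
Let x = n(KOH), y = n(KCl).
Titrant: 1x = 8.466 × 10^-3;  mass: 56.11x + 74.55y = 0.8632
Solving, x = 8.466 × 10^-3 mol, y = 5.207 × 10^-3 mol
mass of KOH = 8.466 × 10^-3 × 56.11 = 0.4750 g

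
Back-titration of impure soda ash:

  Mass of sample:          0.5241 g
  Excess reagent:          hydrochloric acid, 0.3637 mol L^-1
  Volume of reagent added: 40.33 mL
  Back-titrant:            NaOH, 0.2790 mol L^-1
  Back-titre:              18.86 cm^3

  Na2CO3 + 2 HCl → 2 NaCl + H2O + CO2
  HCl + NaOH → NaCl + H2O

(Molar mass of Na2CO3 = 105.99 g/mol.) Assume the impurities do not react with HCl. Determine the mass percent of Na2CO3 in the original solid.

95.11 %

n(HCl) added = 0.04033 × 0.3637 = 0.01467 mol
n(NaOH) used in back-titration = 0.01886 × 0.2790 = 5.262 × 10^-3 mol
n(HCl) left over = 5.262 × 10^-3 mol (1:1 ratio)
n(HCl) consumed by analyte = 0.01467 − 5.262 × 10^-3 = 9.406 × 10^-3 mol
From the 1:2 ratio, n(Na2CO3) = 1/2 × 9.406 × 10^-3 = 4.703 × 10^-3 mol
mass of Na2CO3 = 4.703 × 10^-3 × 105.99 = 0.4985 g
% Na2CO3 = 0.4985 / 0.5241 × 100 = 95.11 %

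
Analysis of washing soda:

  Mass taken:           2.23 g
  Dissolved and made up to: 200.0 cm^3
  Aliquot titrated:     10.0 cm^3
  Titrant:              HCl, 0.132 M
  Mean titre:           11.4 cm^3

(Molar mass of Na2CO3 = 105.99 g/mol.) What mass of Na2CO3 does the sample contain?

Na2CO3 + 2 HCl → 2 NaCl + H2O + CO2
n(HCl) per titration = 0.0114 × 0.132 = 1.50 × 10^-3 mol
From the 1:2 ratio, n(Na2CO3) in each aliquot = 1/2 × 1.50 × 10^-3 = 7.52 × 10^-4 mol
n(Na2CO3) in the whole flask = 7.52 × 10^-4 × 200.0/10.0 = 0.0150 mol
mass of Na2CO3 = 0.0150 × 105.99 = 1.59 g

1.59 g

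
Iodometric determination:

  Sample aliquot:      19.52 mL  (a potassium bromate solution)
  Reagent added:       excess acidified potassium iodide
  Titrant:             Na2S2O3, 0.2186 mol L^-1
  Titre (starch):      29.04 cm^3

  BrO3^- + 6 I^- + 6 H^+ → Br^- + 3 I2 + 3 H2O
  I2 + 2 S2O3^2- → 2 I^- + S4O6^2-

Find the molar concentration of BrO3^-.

0.05420 mol/L

n(S2O3^2-) = 0.02904 × 0.2186 = 6.348 × 10^-3 mol
n(I2) = n(S2O3^2-)/2 = 3.174 × 10^-3 mol
From the 1:3 ratio, n(BrO3^-) in the aliquot = 1/3 × 3.174 × 10^-3 = 1.058 × 10^-3 mol
[BrO3^-] = 1.058 × 10^-3 / 0.01952 = 0.05420 mol/L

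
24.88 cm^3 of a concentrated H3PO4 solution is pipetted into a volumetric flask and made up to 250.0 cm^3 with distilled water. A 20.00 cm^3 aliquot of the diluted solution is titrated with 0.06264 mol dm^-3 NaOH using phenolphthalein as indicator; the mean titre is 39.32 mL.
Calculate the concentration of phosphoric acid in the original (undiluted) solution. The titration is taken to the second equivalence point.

0.6187 mol/L

H3PO4 + 2 NaOH → Na2HPO4 + 2 H2O
n(NaOH) = 0.03932 × 0.06264 = 2.463 × 10^-3 mol
From the 1:2 ratio, n(H3PO4) in the aliquot = 1/2 × 2.463 × 10^-3 = 1.232 × 10^-3 mol
[H3PO4]_dilute = 1.232 × 10^-3 / 0.02000 = 0.06158 mol/L
Dilution factor = 250.0 / 24.88 = 10.05
[H3PO4]_stock = 0.06158 × 10.05 = 0.6187 mol/L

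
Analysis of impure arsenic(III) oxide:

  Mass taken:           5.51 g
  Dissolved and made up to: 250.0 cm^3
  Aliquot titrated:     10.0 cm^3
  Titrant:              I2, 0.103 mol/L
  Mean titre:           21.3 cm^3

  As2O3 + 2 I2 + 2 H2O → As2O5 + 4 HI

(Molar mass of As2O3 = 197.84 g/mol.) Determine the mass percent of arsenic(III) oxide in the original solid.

n(I2) per titration = 0.0213 × 0.103 = 2.19 × 10^-3 mol
From the 1:2 ratio, n(As2O3) in each aliquot = 1/2 × 2.19 × 10^-3 = 1.10 × 10^-3 mol
n(As2O3) in the whole flask = 1.10 × 10^-3 × 250.0/10.0 = 0.0274 mol
mass of As2O3 = 0.0274 × 197.84 = 5.43 g
% As2O3 = 5.43 / 5.51 × 100 = 98.5 %

98.5 %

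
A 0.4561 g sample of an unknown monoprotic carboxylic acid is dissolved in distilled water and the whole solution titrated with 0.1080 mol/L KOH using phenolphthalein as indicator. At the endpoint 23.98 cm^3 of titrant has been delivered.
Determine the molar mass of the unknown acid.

n(KOH) = 0.02398 L × 0.1080 mol/L = 2.590 × 10^-3 mol
n(HA) = 2.590 × 10^-3 mol (1:1 ratio)
M = m / n = 0.4561 g / 2.590 × 10^-3 mol = 176.1 g/mol

176.1 g/mol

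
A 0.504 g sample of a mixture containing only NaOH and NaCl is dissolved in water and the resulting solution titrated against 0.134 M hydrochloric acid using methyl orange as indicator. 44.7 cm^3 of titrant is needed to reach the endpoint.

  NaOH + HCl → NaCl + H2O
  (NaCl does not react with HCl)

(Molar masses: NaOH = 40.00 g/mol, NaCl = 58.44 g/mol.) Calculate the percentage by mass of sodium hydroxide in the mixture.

n(HCl) = 0.0447 × 0.134 = 5.99 × 10^-3 mol
Let x = n(NaOH), y = n(NaCl).
Titrant: 1x = 5.99 × 10^-3;  mass: 40.00x + 58.44y = 0.504
Solving, x = 5.99 × 10^-3 mol, y = 4.52 × 10^-3 mol
mass of NaOH = 5.99 × 10^-3 × 40.00 = 0.240 g
% NaOH = 0.240 / 0.504 × 100 = 47.5 %

47.5 %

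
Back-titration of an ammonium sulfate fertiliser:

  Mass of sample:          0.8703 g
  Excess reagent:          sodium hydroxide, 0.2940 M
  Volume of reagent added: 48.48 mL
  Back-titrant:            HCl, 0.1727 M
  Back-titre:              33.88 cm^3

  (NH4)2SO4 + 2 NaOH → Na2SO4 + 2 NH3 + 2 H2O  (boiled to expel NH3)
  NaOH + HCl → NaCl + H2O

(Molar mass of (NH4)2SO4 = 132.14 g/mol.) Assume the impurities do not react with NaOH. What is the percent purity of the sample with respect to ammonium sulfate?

63.79 %

n(NaOH) added = 0.04848 × 0.2940 = 0.01425 mol
n(HCl) used in back-titration = 0.03388 × 0.1727 = 5.851 × 10^-3 mol
n(NaOH) left over = 5.851 × 10^-3 mol (1:1 ratio)
n(NaOH) consumed by analyte = 0.01425 − 5.851 × 10^-3 = 8.402 × 10^-3 mol
From the 1:2 ratio, n((NH4)2SO4) = 1/2 × 8.402 × 10^-3 = 4.201 × 10^-3 mol
mass of (NH4)2SO4 = 4.201 × 10^-3 × 132.14 = 0.5551 g
% (NH4)2SO4 = 0.5551 / 0.8703 × 100 = 63.79 %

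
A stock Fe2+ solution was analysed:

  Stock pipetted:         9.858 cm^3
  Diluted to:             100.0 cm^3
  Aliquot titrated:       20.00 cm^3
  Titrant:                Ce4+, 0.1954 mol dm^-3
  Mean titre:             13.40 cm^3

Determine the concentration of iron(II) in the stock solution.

1.328 mol/L

Ce^4+ + Fe^2+ → Ce^3+ + Fe^3+
n(Ce4+) = 0.01340 × 0.1954 = 2.618 × 10^-3 mol
n(Fe2+) in the aliquot = 2.618 × 10^-3 mol (1:1 ratio)
[Fe2+]_dilute = 2.618 × 10^-3 / 0.02000 = 0.1309 mol/L
Dilution factor = 100.0 / 9.858 = 10.14
[Fe2+]_stock = 0.1309 × 10.14 = 1.328 mol/L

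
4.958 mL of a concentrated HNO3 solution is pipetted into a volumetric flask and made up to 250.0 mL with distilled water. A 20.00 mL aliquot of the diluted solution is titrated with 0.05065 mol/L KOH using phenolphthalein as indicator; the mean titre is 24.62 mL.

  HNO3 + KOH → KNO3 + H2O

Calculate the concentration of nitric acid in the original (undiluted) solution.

3.144 mol/L

n(KOH) = 0.02462 × 0.05065 = 1.247 × 10^-3 mol
n(HNO3) in the aliquot = 1.247 × 10^-3 mol (1:1 ratio)
[HNO3]_dilute = 1.247 × 10^-3 / 0.02000 = 0.06235 mol/L
Dilution factor = 250.0 / 4.958 = 50.42
[HNO3]_stock = 0.06235 × 50.42 = 3.144 mol/L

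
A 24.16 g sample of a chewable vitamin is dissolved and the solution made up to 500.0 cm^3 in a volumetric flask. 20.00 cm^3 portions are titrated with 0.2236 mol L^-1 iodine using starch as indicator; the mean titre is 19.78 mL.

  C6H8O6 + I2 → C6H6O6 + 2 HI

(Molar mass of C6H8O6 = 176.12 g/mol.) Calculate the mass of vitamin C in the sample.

n(I2) per titration = 0.01978 × 0.2236 = 4.423 × 10^-3 mol
n(C6H8O6) in each aliquot = 4.423 × 10^-3 mol (1:1 ratio)
n(C6H8O6) in the whole flask = 4.423 × 10^-3 × 500.0/20.00 = 0.1106 mol
mass of C6H8O6 = 0.1106 × 176.12 = 19.47 g

19.47 g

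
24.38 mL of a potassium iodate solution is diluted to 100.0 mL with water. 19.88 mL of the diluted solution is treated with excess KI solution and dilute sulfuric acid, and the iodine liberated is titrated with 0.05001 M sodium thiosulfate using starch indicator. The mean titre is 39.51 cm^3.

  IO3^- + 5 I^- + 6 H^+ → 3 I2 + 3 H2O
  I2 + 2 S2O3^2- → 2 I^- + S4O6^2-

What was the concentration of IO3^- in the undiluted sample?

n(S2O3^2-) = 0.03951 × 0.05001 = 1.976 × 10^-3 mol
n(I2) = n(S2O3^2-)/2 = 9.879 × 10^-4 mol
From the 1:3 ratio, n(IO3^-) in the aliquot = 1/3 × 9.879 × 10^-4 = 3.293 × 10^-4 mol
[IO3^-]_dilute = 3.293 × 10^-4 / 0.01988 = 0.01657 mol/L
[IO3^-]_original = 0.01657 × 100.0/24.38 = 0.06795 mol/L

0.06795 M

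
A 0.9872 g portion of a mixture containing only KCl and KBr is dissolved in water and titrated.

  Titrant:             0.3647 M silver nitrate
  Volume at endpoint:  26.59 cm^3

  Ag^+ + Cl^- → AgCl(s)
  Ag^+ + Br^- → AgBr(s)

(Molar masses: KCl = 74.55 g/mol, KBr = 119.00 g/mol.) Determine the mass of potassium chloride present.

0.2797 g

n(AgNO3) = 0.02659 × 0.3647 = 9.697 × 10^-3 mol
Let x = n(KCl), y = n(KBr).
Titrant: 1x + 1y = 9.697 × 10^-3;  mass: 74.55x + 119.00y = 0.9872
Solving, x = 3.752 × 10^-3 mol, y = 5.945 × 10^-3 mol
mass of KCl = 3.752 × 10^-3 × 74.55 = 0.2797 g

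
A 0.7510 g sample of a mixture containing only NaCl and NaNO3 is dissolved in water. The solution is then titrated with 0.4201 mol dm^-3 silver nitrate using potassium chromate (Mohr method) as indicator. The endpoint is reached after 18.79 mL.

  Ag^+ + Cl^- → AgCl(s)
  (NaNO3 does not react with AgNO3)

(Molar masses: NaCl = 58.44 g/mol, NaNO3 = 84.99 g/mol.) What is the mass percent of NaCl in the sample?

61.43 %

n(AgNO3) = 0.01879 × 0.4201 = 7.894 × 10^-3 mol
Let x = n(NaCl), y = n(NaNO3).
Titrant: 1x = 7.894 × 10^-3;  mass: 58.44x + 84.99y = 0.7510
Solving, x = 7.894 × 10^-3 mol, y = 3.409 × 10^-3 mol
mass of NaCl = 7.894 × 10^-3 × 58.44 = 0.4613 g
% NaCl = 0.4613 / 0.7510 × 100 = 61.43 %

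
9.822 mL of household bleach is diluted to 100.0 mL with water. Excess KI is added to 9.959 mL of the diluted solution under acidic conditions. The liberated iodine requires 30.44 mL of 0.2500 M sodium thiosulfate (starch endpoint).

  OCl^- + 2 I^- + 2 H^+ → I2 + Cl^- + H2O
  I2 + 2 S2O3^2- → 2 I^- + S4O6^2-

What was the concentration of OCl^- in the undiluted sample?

n(S2O3^2-) = 0.03044 × 0.2500 = 7.610 × 10^-3 mol
n(I2) = n(S2O3^2-)/2 = 3.805 × 10^-3 mol
n(OCl^-) in the aliquot = 3.805 × 10^-3 mol (1:1 ratio)
[OCl^-]_dilute = 3.805 × 10^-3 / 0.009959 = 0.3821 mol/L
[OCl^-]_original = 0.3821 × 100.0/9.822 = 3.890 mol/L

3.890 M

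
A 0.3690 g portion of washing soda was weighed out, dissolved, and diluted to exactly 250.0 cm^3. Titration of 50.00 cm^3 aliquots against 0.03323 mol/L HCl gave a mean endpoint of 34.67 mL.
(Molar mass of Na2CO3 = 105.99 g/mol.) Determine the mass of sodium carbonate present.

Na2CO3 + 2 HCl → 2 NaCl + H2O + CO2
n(HCl) per titration = 0.03467 × 0.03323 = 1.152 × 10^-3 mol
From the 1:2 ratio, n(Na2CO3) in each aliquot = 1/2 × 1.152 × 10^-3 = 5.760 × 10^-4 mol
n(Na2CO3) in the whole flask = 5.760 × 10^-4 × 250.0/50.00 = 2.880 × 10^-3 mol
mass of Na2CO3 = 2.880 × 10^-3 × 105.99 = 0.3053 g

0.3053 g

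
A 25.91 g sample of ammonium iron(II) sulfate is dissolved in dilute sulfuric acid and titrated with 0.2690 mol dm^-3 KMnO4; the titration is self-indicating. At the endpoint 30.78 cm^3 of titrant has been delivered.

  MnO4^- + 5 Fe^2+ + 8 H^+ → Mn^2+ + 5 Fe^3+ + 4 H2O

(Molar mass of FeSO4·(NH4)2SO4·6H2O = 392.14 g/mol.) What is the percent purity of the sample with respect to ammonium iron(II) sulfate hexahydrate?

62.66 %

n(KMnO4) = 0.03078 L × 0.2690 mol/L = 8.280 × 10^-3 mol
From the 5:1 ratio, n(FeSO4·(NH4)2SO4·6H2O) = 5/1 × 8.280 × 10^-3 = 0.04140 mol
mass of FeSO4·(NH4)2SO4·6H2O = 0.04140 × 392.14 g/mol = 16.23 g
% FeSO4·(NH4)2SO4·6H2O = 16.23 / 25.91 × 100 = 62.66 %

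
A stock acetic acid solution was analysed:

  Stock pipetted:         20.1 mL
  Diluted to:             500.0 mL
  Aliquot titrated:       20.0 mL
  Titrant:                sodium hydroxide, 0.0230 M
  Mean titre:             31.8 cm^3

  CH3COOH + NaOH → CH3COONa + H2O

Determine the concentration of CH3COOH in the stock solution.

n(NaOH) = 0.0318 × 0.0230 = 7.31 × 10^-4 mol
n(CH3COOH) in the aliquot = 7.31 × 10^-4 mol (1:1 ratio)
[CH3COOH]_dilute = 7.31 × 10^-4 / 0.0200 = 0.0366 mol/L
Dilution factor = 500.0 / 20.1 = 24.88
[CH3COOH]_stock = 0.0366 × 24.88 = 0.910 mol/L

0.910 M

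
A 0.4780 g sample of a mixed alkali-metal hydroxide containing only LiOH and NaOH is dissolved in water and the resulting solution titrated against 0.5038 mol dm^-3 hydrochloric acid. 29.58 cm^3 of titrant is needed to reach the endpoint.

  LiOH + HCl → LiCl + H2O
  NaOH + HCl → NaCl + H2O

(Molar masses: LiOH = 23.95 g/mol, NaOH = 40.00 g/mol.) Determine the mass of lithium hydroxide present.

0.1762 g

n(HCl) = 0.02958 × 0.5038 = 0.01490 mol
Let x = n(LiOH), y = n(NaOH).
Titrant: 1x + 1y = 0.01490;  mass: 23.95x + 40.00y = 0.4780
Solving, x = 7.358 × 10^-3 mol, y = 7.544 × 10^-3 mol
mass of LiOH = 7.358 × 10^-3 × 23.95 = 0.1762 g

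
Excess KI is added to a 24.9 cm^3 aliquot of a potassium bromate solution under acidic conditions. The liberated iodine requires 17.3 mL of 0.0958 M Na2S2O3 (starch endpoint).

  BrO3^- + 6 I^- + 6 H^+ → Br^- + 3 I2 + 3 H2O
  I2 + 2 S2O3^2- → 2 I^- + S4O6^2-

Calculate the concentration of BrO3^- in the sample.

n(S2O3^2-) = 0.0173 × 0.0958 = 1.66 × 10^-3 mol
n(I2) = n(S2O3^2-)/2 = 8.29 × 10^-4 mol
From the 1:3 ratio, n(BrO3^-) in the aliquot = 1/3 × 8.29 × 10^-4 = 2.76 × 10^-4 mol
[BrO3^-] = 2.76 × 10^-4 / 0.0249 = 0.0111 mol/L

0.0111 M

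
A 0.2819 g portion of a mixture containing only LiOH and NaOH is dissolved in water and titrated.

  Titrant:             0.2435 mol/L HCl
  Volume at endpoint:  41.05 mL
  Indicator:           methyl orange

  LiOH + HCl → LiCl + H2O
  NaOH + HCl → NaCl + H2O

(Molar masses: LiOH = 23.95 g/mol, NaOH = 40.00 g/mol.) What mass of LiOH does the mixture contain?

n(HCl) = 0.04105 × 0.2435 = 9.996 × 10^-3 mol
Let x = n(LiOH), y = n(NaOH).
Titrant: 1x + 1y = 9.996 × 10^-3;  mass: 23.95x + 40.00y = 0.2819
Solving, x = 7.347 × 10^-3 mol, y = 2.648 × 10^-3 mol
mass of LiOH = 7.347 × 10^-3 × 23.95 = 0.1760 g

0.1760 g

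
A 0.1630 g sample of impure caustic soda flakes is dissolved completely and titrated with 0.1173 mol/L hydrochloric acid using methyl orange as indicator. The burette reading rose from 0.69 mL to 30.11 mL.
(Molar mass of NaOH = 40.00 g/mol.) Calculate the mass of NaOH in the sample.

NaOH + HCl → NaCl + H2O
n(HCl) = 0.02942 L × 0.1173 mol/L = 3.451 × 10^-3 mol
n(NaOH) = 3.451 × 10^-3 mol (1:1 ratio)
mass of NaOH = 3.451 × 10^-3 × 40.00 g/mol = 0.1380 g

0.1380 g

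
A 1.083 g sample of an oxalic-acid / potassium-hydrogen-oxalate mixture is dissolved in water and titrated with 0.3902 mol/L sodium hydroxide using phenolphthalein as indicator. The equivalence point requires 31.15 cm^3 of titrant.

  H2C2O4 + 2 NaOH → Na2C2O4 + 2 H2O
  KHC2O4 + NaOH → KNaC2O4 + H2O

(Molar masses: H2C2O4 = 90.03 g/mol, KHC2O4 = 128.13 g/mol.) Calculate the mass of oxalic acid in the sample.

0.2569 g

n(NaOH) = 0.03115 × 0.3902 = 0.01215 mol
Let x = n(H2C2O4), y = n(KHC2O4).
Titrant: 2x + 1y = 0.01215;  mass: 90.03x + 128.13y = 1.083
Solving, x = 2.854 × 10^-3 mol, y = 6.447 × 10^-3 mol
mass of H2C2O4 = 2.854 × 10^-3 × 90.03 = 0.2569 g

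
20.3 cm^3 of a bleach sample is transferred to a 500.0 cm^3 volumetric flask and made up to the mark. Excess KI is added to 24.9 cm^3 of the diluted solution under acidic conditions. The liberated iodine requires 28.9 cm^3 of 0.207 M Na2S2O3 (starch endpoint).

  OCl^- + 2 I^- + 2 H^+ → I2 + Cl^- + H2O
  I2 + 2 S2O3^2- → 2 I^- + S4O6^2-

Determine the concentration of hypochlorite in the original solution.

2.96 M

n(S2O3^2-) = 0.0289 × 0.207 = 5.98 × 10^-3 mol
n(I2) = n(S2O3^2-)/2 = 2.99 × 10^-3 mol
n(OCl^-) in the aliquot = 2.99 × 10^-3 mol (1:1 ratio)
[OCl^-]_dilute = 2.99 × 10^-3 / 0.0249 = 0.120 mol/L
[OCl^-]_original = 0.120 × 500.0/20.3 = 2.96 mol/L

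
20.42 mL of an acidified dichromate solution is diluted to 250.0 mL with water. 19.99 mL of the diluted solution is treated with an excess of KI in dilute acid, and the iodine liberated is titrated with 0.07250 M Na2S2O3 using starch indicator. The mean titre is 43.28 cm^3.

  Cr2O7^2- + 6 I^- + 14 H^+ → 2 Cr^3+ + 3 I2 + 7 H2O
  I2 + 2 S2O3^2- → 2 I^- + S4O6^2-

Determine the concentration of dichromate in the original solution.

n(S2O3^2-) = 0.04328 × 0.07250 = 3.138 × 10^-3 mol
n(I2) = n(S2O3^2-)/2 = 1.569 × 10^-3 mol
From the 1:3 ratio, n(Cr2O7^2-) in the aliquot = 1/3 × 1.569 × 10^-3 = 5.230 × 10^-4 mol
[Cr2O7^2-]_dilute = 5.230 × 10^-4 / 0.01999 = 0.02616 mol/L
[Cr2O7^2-]_original = 0.02616 × 250.0/20.42 = 0.3203 mol/L

0.3203 M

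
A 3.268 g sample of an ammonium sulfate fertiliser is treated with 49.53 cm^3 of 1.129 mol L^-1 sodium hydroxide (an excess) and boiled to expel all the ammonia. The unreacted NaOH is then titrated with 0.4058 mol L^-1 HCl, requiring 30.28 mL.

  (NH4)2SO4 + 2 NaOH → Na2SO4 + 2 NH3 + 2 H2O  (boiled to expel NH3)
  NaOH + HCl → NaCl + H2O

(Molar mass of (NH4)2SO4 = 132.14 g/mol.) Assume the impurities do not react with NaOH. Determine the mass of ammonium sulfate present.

2.883 g

n(NaOH) added = 0.04953 × 1.129 = 0.05592 mol
n(HCl) used in back-titration = 0.03028 × 0.4058 = 0.01229 mol
n(NaOH) left over = 0.01229 mol (1:1 ratio)
n(NaOH) consumed by analyte = 0.05592 − 0.01229 = 0.04363 mol
From the 1:2 ratio, n((NH4)2SO4) = 1/2 × 0.04363 = 0.02182 mol
mass of (NH4)2SO4 = 0.02182 × 132.14 = 2.883 g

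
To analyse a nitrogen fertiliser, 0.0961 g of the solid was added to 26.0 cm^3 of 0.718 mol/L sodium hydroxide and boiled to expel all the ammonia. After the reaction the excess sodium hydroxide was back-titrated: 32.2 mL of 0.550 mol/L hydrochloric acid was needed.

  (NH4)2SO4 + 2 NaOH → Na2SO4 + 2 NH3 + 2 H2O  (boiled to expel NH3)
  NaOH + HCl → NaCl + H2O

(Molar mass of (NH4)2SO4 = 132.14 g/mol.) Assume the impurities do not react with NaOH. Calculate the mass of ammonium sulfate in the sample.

n(NaOH) added = 0.0260 × 0.718 = 0.0187 mol
n(HCl) used in back-titration = 0.0322 × 0.550 = 0.0177 mol
n(NaOH) left over = 0.0177 mol (1:1 ratio)
n(NaOH) consumed by analyte = 0.0187 − 0.0177 = 9.58 × 10^-4 mol
From the 1:2 ratio, n((NH4)2SO4) = 1/2 × 9.58 × 10^-4 = 4.79 × 10^-4 mol
mass of (NH4)2SO4 = 4.79 × 10^-4 × 132.14 = 0.0633 g

0.0633 g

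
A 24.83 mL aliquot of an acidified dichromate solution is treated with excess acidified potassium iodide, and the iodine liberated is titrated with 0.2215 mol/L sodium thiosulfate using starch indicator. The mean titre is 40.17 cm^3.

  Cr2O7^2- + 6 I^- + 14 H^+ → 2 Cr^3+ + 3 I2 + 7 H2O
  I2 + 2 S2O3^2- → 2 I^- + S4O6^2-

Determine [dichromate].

0.05972 mol/L

n(S2O3^2-) = 0.04017 × 0.2215 = 8.898 × 10^-3 mol
n(I2) = n(S2O3^2-)/2 = 4.449 × 10^-3 mol
From the 1:3 ratio, n(Cr2O7^2-) in the aliquot = 1/3 × 4.449 × 10^-3 = 1.483 × 10^-3 mol
[Cr2O7^2-] = 1.483 × 10^-3 / 0.02483 = 0.05972 mol/L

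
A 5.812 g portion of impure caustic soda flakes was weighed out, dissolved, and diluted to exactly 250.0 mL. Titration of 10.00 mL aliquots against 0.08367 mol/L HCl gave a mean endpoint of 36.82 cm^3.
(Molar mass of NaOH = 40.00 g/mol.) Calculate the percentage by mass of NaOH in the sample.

53.01 %

NaOH + HCl → NaCl + H2O
n(HCl) per titration = 0.03682 × 0.08367 = 3.081 × 10^-3 mol
n(NaOH) in each aliquot = 3.081 × 10^-3 mol (1:1 ratio)
n(NaOH) in the whole flask = 3.081 × 10^-3 × 250.0/10.00 = 0.07702 mol
mass of NaOH = 0.07702 × 40.00 = 3.081 g
% NaOH = 3.081 / 5.812 × 100 = 53.01 %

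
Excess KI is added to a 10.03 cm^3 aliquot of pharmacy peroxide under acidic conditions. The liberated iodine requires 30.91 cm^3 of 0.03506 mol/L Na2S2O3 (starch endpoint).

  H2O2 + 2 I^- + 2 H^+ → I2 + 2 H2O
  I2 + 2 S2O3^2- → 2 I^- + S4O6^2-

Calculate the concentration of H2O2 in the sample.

n(S2O3^2-) = 0.03091 × 0.03506 = 1.084 × 10^-3 mol
n(I2) = n(S2O3^2-)/2 = 5.419 × 10^-4 mol
n(H2O2) in the aliquot = 5.419 × 10^-4 mol (1:1 ratio)
[H2O2] = 5.419 × 10^-4 / 0.01003 = 0.05402 mol/L

0.05402 mol/L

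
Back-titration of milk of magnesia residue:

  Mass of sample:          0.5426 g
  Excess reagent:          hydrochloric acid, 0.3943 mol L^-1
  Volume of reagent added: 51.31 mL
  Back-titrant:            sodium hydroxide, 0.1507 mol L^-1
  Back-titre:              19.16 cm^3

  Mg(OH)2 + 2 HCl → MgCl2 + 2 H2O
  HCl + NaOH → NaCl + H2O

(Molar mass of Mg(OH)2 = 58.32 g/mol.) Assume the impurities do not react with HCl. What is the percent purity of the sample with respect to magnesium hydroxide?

n(HCl) added = 0.05131 × 0.3943 = 0.02023 mol
n(NaOH) used in back-titration = 0.01916 × 0.1507 = 2.887 × 10^-3 mol
n(HCl) left over = 2.887 × 10^-3 mol (1:1 ratio)
n(HCl) consumed by analyte = 0.02023 − 2.887 × 10^-3 = 0.01734 mol
From the 1:2 ratio, n(Mg(OH)2) = 1/2 × 0.01734 = 8.672 × 10^-3 mol
mass of Mg(OH)2 = 8.672 × 10^-3 × 58.32 = 0.5058 g
% Mg(OH)2 = 0.5058 / 0.5426 × 100 = 93.21 %

93.21 %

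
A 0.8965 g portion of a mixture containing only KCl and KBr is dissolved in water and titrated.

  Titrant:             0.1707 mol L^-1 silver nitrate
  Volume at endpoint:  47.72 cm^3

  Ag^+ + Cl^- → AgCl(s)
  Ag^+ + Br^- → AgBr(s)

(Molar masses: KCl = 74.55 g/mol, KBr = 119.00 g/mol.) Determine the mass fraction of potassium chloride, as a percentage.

n(AgNO3) = 0.04772 × 0.1707 = 8.146 × 10^-3 mol
Let x = n(KCl), y = n(KBr).
Titrant: 1x + 1y = 8.146 × 10^-3;  mass: 74.55x + 119.00y = 0.8965
Solving, x = 1.639 × 10^-3 mol, y = 6.507 × 10^-3 mol
mass of KCl = 1.639 × 10^-3 × 74.55 = 0.1222 g
% KCl = 0.1222 / 0.8965 × 100 = 13.63 %

13.63 %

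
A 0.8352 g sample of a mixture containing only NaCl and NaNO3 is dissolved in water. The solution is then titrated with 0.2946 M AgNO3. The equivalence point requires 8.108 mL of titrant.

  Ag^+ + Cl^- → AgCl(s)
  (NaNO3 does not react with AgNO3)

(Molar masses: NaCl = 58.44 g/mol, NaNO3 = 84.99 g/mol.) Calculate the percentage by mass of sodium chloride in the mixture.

16.71 %

n(AgNO3) = 0.008108 × 0.2946 = 2.389 × 10^-3 mol
Let x = n(NaCl), y = n(NaNO3).
Titrant: 1x = 2.389 × 10^-3;  mass: 58.44x + 84.99y = 0.8352
Solving, x = 2.389 × 10^-3 mol, y = 8.185 × 10^-3 mol
mass of NaCl = 2.389 × 10^-3 × 58.44 = 0.1396 g
% NaCl = 0.1396 / 0.8352 × 100 = 16.71 %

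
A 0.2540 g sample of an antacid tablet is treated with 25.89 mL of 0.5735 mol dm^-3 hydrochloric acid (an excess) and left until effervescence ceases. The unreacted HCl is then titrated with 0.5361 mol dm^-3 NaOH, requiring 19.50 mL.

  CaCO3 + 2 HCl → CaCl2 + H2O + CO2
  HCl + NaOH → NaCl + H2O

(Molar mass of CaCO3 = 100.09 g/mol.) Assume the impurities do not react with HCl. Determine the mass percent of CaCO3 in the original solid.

86.57 %

n(HCl) added = 0.02589 × 0.5735 = 0.01485 mol
n(NaOH) used in back-titration = 0.01950 × 0.5361 = 0.01045 mol
n(HCl) left over = 0.01045 mol (1:1 ratio)
n(HCl) consumed by analyte = 0.01485 − 0.01045 = 4.394 × 10^-3 mol
From the 1:2 ratio, n(CaCO3) = 1/2 × 4.394 × 10^-3 = 2.197 × 10^-3 mol
mass of CaCO3 = 2.197 × 10^-3 × 100.09 = 0.2199 g
% CaCO3 = 0.2199 / 0.2540 × 100 = 86.57 %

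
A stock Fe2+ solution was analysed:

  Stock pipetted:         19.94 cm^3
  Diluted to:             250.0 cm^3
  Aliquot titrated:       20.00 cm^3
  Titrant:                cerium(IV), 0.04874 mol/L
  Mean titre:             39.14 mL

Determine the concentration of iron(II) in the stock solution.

Ce^4+ + Fe^2+ → Ce^3+ + Fe^3+
n(Ce4+) = 0.03914 × 0.04874 = 1.908 × 10^-3 mol
n(Fe2+) in the aliquot = 1.908 × 10^-3 mol (1:1 ratio)
[Fe2+]_dilute = 1.908 × 10^-3 / 0.02000 = 0.09538 mol/L
Dilution factor = 250.0 / 19.94 = 12.54
[Fe2+]_stock = 0.09538 × 12.54 = 1.196 mol/L

1.196 mol/L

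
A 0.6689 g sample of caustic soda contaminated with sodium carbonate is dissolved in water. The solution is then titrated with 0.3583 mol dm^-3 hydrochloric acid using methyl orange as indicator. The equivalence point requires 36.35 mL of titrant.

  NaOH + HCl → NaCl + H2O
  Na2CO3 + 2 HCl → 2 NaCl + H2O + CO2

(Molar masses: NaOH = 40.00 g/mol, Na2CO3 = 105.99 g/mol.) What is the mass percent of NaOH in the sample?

n(HCl) = 0.03635 × 0.3583 = 0.01302 mol
Let x = n(NaOH), y = n(Na2CO3).
Titrant: 1x + 2y = 0.01302;  mass: 40.00x + 105.99y = 0.6689
Solving, x = 1.640 × 10^-3 mol, y = 5.692 × 10^-3 mol
mass of NaOH = 1.640 × 10^-3 × 40.00 = 0.06562 g
% NaOH = 0.06562 / 0.6689 × 100 = 9.810 %

9.810 %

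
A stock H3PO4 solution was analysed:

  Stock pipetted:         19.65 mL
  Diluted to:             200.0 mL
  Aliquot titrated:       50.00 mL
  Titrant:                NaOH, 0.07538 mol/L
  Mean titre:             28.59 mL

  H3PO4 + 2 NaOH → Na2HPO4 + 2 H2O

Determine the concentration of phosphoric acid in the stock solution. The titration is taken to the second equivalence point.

0.2194 mol/L

n(NaOH) = 0.02859 × 0.07538 = 2.155 × 10^-3 mol
From the 1:2 ratio, n(H3PO4) in the aliquot = 1/2 × 2.155 × 10^-3 = 1.078 × 10^-3 mol
[H3PO4]_dilute = 1.078 × 10^-3 / 0.05000 = 0.02155 mol/L
Dilution factor = 200.0 / 19.65 = 10.18
[H3PO4]_stock = 0.02155 × 10.18 = 0.2194 mol/L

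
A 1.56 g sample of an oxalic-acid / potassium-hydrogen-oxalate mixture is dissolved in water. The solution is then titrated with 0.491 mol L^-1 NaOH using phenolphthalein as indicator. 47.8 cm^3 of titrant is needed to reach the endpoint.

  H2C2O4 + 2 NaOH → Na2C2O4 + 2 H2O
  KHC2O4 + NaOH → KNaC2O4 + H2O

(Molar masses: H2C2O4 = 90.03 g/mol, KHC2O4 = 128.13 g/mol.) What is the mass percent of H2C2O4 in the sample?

n(NaOH) = 0.0478 × 0.491 = 0.0235 mol
Let x = n(H2C2O4), y = n(KHC2O4).
Titrant: 2x + 1y = 0.0235;  mass: 90.03x + 128.13y = 1.56
Solving, x = 8.71 × 10^-3 mol, y = 6.06 × 10^-3 mol
mass of H2C2O4 = 8.71 × 10^-3 × 90.03 = 0.784 g
% H2C2O4 = 0.784 / 1.56 × 100 = 50.2 %

50.2 %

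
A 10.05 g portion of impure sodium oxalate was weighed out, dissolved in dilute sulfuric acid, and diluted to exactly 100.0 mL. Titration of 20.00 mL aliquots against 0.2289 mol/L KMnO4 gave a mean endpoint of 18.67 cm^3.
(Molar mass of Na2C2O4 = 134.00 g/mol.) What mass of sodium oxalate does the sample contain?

2 MnO4^- + 5 C2O4^2- + 16 H^+ → 2 Mn^2+ + 10 CO2 + 8 H2O
n(KMnO4) per titration = 0.01867 × 0.2289 = 4.274 × 10^-3 mol
From the 5:2 ratio, n(Na2C2O4) in each aliquot = 5/2 × 4.274 × 10^-3 = 0.01068 mol
n(Na2C2O4) in the whole flask = 0.01068 × 100.0/20.00 = 0.05342 mol
mass of Na2C2O4 = 0.05342 × 134.00 = 7.158 g

7.158 g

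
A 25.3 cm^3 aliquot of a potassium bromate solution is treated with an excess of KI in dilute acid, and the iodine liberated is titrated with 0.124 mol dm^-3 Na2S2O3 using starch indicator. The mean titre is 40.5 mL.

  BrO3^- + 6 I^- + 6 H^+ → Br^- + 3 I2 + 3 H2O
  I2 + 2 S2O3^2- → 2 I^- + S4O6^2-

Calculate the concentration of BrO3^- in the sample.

n(S2O3^2-) = 0.0405 × 0.124 = 5.02 × 10^-3 mol
n(I2) = n(S2O3^2-)/2 = 2.51 × 10^-3 mol
From the 1:3 ratio, n(BrO3^-) in the aliquot = 1/3 × 2.51 × 10^-3 = 8.37 × 10^-4 mol
[BrO3^-] = 8.37 × 10^-4 / 0.0253 = 0.0331 mol/L

0.0331 mol/L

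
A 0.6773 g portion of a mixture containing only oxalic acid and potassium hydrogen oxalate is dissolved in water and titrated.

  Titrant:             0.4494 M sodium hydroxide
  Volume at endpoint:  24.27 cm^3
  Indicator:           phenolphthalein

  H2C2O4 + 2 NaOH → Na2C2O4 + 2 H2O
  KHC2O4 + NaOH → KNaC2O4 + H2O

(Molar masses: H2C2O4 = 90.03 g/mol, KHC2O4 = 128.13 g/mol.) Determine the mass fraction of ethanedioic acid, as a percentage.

n(NaOH) = 0.02427 × 0.4494 = 0.01091 mol
Let x = n(H2C2O4), y = n(KHC2O4).
Titrant: 2x + 1y = 0.01091;  mass: 90.03x + 128.13y = 0.6773
Solving, x = 4.333 × 10^-3 mol, y = 2.242 × 10^-3 mol
mass of H2C2O4 = 4.333 × 10^-3 × 90.03 = 0.3901 g
% H2C2O4 = 0.3901 / 0.6773 × 100 = 57.59 %

57.59 %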